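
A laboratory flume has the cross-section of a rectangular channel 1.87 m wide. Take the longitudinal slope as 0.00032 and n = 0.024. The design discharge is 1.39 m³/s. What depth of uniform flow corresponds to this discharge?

y_n = 1.45 m

Manning's equation rearranged: A R^(2/3) = nQ / (1·√S) = 0.024 × 1.39 / (√0.00032) = 1.865.
Try y = 1.58 m: A R^(2/3) = 2.072 — over.
Try y = 1.45 m: A R^(2/3) = 1.861 — close enough.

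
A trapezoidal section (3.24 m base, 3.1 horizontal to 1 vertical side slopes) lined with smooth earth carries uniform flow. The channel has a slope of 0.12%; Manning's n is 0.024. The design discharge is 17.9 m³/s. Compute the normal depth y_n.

Manning's equation rearranged: A R^(2/3) = nQ / (1·√S) = 0.024 × 17.9 / (√0.0012) = 12.4.
Try y = 1.94 m: A R^(2/3) = 19.48 — over.
Try y = 1.1 m: A R^(2/3) = 5.783 — short.
Try y = 1.58 m: A R^(2/3) = 12.43 — ≈ 12.4.

y_n = 1.58 m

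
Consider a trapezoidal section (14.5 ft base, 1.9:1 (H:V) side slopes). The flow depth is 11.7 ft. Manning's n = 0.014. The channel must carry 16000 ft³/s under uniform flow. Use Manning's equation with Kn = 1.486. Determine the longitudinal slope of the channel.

S = 0.00986

With bottom width b = 14.5 ft and side slope z = 1.9: A = (b + zy)y = (14.5 + 1.9×11.7)×11.7 = 429.7 ft²; P = b + 2y√(1+z²) = 14.5 + 2×11.7×2.147 = 64.74 ft.
Hydraulic radius R = A/P = 429.7/64.74 = 6.638 ft.
From Manning's equation, S = [nQ / (1.486 A R^(2/3))]² = [0.014 × 16000 / (1.486 × 429.7 × 6.638^(2/3))]² = 0.00986.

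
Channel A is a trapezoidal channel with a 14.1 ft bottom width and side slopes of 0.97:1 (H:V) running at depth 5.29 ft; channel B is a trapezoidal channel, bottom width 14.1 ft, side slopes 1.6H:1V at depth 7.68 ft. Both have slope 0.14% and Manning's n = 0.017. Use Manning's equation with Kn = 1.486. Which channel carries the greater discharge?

Channel A: With bottom width b = 14.1 ft and side slope z = 0.97: A = (b + zy)y = (14.1 + 0.97×5.29)×5.29 = 101.7 ft²; P = b + 2y√(1+z²) = 14.1 + 2×5.29×1.393 = 28.84 ft. Hydraulic radius R = A/P = 101.7/28.84 = 3.528 ft. Q_A = (1.486/0.017)·101.7·3.528^(2/3)·√0.0014 = 771 ft³/s.
Channel B: With bottom width b = 14.1 ft and side slope z = 1.6: A = (b + zy)y = (14.1 + 1.6×7.68)×7.68 = 202.7 ft²; P = b + 2y√(1+z²) = 14.1 + 2×7.68×1.887 = 43.08 ft. Hydraulic radius R = A/P = 202.7/43.08 = 4.704 ft. Q_B = (1.486/0.017)·202.7·4.704^(2/3)·√0.0014 = 1861 ft³/s.
Q_A = 771 ft³/s vs Q_B = 1861 ft³/s, so channel B carries more.

channel B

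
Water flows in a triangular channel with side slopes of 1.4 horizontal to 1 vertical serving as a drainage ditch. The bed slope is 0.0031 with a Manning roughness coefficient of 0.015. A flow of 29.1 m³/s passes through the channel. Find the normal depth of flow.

Manning's equation rearranged: A R^(2/3) = nQ / (1·√S) = 0.015 × 29.1 / (√0.0031) = 7.84.
Trying y = 2.88 m: A R^(2/3) = 12.91 — too large.
Trying y = 2.39 m: A R^(2/3) = 7.849 — close enough.

y_n = 2.39 m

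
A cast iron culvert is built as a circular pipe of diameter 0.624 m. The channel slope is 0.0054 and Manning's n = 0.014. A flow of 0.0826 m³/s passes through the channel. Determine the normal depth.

Manning's equation rearranged: A R^(2/3) = nQ / (1·√S) = 0.014 × 0.0826 / (√0.0054) = 0.01574.
Try y = 0.146 m: A R^(2/3) = 0.01064 — too small.
Try y = 0.223 m: A R^(2/3) = 0.02423 — too large.
Try y = 0.178 m: A R^(2/3) = 0.01574 — ≈ 0.01574.

y_n = 0.178 m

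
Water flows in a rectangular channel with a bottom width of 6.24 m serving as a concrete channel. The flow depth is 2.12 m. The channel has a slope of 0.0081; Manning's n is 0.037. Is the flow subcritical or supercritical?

subcritical

Flow area A = b·y = 6.24 × 2.12 = 13.23 m². Wetted perimeter P = b + 2y = 6.24 + 2×2.12 = 10.48 m.
Hydraulic radius R = A/P = 13.23/10.48 = 1.262 m.
V = (1/n) R^(2/3) √S = (1/0.037) × 1.262^(2/3) × √0.0081 = 2.841 m/s. Hydraulic depth D_h = A/T = 13.23/6.24 = 2.12 m.
Froude number Fr = V/√(g·D_h) = 2.841/√(9.81×2.12) = 0.623, which is less than 1, so the flow is subcritical.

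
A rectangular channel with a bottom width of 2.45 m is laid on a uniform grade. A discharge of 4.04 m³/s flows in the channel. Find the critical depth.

For a rectangular channel, critical depth y_c = (q²/g)^(1/3) where q = Q/b = 4.04/2.45 = 1.649 m²/s.
So y_c = (1.649²/9.81)^(1/3) = 0.652 m.

y_c = 0.652 m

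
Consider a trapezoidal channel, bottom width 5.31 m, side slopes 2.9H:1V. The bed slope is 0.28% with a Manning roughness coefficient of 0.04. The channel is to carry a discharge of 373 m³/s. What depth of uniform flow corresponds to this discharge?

Manning's equation rearranged: A R^(2/3) = nQ / (1·√S) = 0.04 × 373 / (√0.0028) = 282.
At y = 5.2 m: A R^(2/3) = 213.1 — too small.
At y = 7.03 m: A R^(2/3) = 434.4 — too large.
At y = 5.86 m: A R^(2/3) = 281.9 — ≈ 282.

y_n = 5.86 m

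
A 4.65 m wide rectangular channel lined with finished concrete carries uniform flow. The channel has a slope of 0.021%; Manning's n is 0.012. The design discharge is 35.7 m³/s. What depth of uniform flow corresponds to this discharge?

y_n = 4.73 m

Manning's equation rearranged: A R^(2/3) = nQ / (1·√S) = 0.012 × 35.7 / (√0.00021) = 29.56.
Try y = 6.03 m: A R^(2/3) = 39.59 — over.
Try y = 3.49 m: A R^(2/3) = 20.26 — short.
Try y = 4.73 m: A R^(2/3) = 29.57 — ≈ 29.56.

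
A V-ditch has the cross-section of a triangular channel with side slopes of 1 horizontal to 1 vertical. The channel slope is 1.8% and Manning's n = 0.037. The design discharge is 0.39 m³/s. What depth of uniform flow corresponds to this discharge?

Manning's equation rearranged: A R^(2/3) = nQ / (1·√S) = 0.037 × 0.39 / (√0.018) = 0.1076.
Try y = 0.459 m: A R^(2/3) = 0.06268 — short.
Try y = 0.632 m: A R^(2/3) = 0.1471 — over.
Try y = 0.562 m: A R^(2/3) = 0.1075 — ≈ 0.1076.

y_n = 0.562 m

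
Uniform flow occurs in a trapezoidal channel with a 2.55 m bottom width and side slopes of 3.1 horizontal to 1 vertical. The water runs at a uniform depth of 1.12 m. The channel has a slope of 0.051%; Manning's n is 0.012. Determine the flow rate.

With bottom width b = 2.55 m and side slope z = 3.1: A = (b + zy)y = (2.55 + 3.1×1.12)×1.12 = 6.745 m²; P = b + 2y√(1+z²) = 2.55 + 2×1.12×3.257 = 9.846 m.
Hydraulic radius R = A/P = 6.745/9.846 = 0.685 m.
Manning's equation: Q = (1/n) A R^(2/3) S^(1/2) = (1/0.012) × 6.745 × 0.685^(2/3) × 0.00051^(1/2) = 9.86 m³/s.

Q = 9.86 m³/s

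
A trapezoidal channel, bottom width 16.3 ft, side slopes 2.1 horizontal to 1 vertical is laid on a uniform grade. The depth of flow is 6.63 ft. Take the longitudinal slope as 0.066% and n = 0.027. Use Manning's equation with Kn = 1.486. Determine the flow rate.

With bottom width b = 16.3 ft and side slope z = 2.1: A = (b + zy)y = (16.3 + 2.1×6.63)×6.63 = 200.4 ft²; P = b + 2y√(1+z²) = 16.3 + 2×6.63×2.326 = 47.14 ft.
Hydraulic radius R = A/P = 200.4/47.14 = 4.251 ft.
Manning's equation: Q = (1.486/n) A R^(2/3) S^(1/2) = (1.486/0.027) × 200.4 × 4.251^(2/3) × 0.00066^(1/2) = 743 ft³/s.

Q = 743 ft³/s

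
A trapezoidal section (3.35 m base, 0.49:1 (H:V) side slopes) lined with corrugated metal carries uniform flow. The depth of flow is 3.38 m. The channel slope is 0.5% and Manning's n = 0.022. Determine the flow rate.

With bottom width b = 3.35 m and side slope z = 0.49: A = (b + zy)y = (3.35 + 0.49×3.38)×3.38 = 16.92 m²; P = b + 2y√(1+z²) = 3.35 + 2×3.38×1.114 = 10.88 m.
Hydraulic radius R = A/P = 16.92/10.88 = 1.556 m.
Manning's equation: Q = (1/n) A R^(2/3) S^(1/2) = (1/0.022) × 16.92 × 1.556^(2/3) × 0.005^(1/2) = 73 m³/s.

Q = 73 m³/s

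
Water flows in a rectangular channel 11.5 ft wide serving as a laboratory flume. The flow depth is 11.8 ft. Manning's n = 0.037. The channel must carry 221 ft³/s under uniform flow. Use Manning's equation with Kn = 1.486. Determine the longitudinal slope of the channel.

S = 0.000271

Flow area A = b·y = 11.5 × 11.8 = 135.7 ft². Wetted perimeter P = b + 2y = 11.5 + 2×11.8 = 35.1 ft.
Hydraulic radius R = A/P = 135.7/35.1 = 3.866 ft.
From Manning's equation, S = [nQ / (1.486 A R^(2/3))]² = [0.037 × 221 / (1.486 × 135.7 × 3.866^(2/3))]² = 0.000271.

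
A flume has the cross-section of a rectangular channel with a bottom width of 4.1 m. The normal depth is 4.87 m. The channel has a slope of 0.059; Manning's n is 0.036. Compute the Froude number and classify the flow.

Flow area A = b·y = 4.1 × 4.87 = 19.97 m². Wetted perimeter P = b + 2y = 4.1 + 2×4.87 = 13.84 m.
Hydraulic radius R = A/P = 19.97/13.84 = 1.443 m.
V = (1/n) R^(2/3) √S = (1/0.036) × 1.443^(2/3) × √0.059 = 8.615 m/s. Hydraulic depth D_h = A/T = 19.97/4.1 = 4.87 m.
Froude number Fr = V/√(g·D_h) = 8.615/√(9.81×4.87) = 1.25, which is greater than 1, so the flow is supercritical.

supercritical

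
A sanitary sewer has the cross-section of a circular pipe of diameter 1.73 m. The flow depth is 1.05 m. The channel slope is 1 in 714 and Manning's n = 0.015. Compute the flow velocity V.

For a circular section of diameter D = 1.73 m at depth y = 1.05 m, the central angle is θ = 2 arccos(1 − 2y/D) = 3.573 rad. Then A = (D²/8)(θ − sin θ) = 1.493 m² and P = Dθ/2 = 3.09 m.
Hydraulic radius R = A/P = 1.493/3.09 = 0.4831 m.
From Manning's equation, V = (1/n) R^(2/3) S^(1/2) = (1/0.015) × 0.4831^(2/3) × 0.001401^(1/2) = 1.54 m/s.

V = 1.54 m/s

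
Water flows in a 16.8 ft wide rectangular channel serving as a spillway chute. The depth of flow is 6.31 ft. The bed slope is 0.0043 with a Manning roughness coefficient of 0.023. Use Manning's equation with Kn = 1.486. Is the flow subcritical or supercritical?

Flow area A = b·y = 16.8 × 6.31 = 106 ft². Wetted perimeter P = b + 2y = 16.8 + 2×6.31 = 29.42 ft.
Hydraulic radius R = A/P = 106/29.42 = 3.603 ft.
V = (1.486/n) R^(2/3) √S = (1.486/0.023) × 3.603^(2/3) × √0.0043 = 9.958 ft/s. Hydraulic depth D_h = A/T = 106/16.8 = 6.31 ft.
Froude number Fr = V/√(g·D_h) = 9.958/√(32.2×6.31) = 0.699, which is less than 1, so the flow is subcritical.

subcritical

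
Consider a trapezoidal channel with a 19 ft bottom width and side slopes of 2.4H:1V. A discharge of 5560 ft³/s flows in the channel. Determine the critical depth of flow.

y_c = 9.48 ft

At critical depth, Q² T / (g A³) = 1, i.e. A³/T = Q²/g = 5560²/32.2 = 960000.
Trying y = 11.2 ft: A³/T = 1865000 — too large.
Trying y = 7.28 ft: A³/T = 347000 — too small.
Trying y = 9.48 ft: A³/T = 961300 — matches.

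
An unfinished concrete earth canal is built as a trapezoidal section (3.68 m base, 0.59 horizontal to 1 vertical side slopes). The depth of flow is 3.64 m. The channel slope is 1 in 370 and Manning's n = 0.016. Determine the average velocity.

V = 4.72 m/s

With bottom width b = 3.68 m and side slope z = 0.59: A = (b + zy)y = (3.68 + 0.59×3.64)×3.64 = 21.21 m²; P = b + 2y√(1+z²) = 3.68 + 2×3.64×1.161 = 12.13 m.
Hydraulic radius R = A/P = 21.21/12.13 = 1.748 m.
From Manning's equation, V = (1/n) R^(2/3) S^(1/2) = (1/0.016) × 1.748^(2/3) × 0.002703^(1/2) = 4.72 m/s.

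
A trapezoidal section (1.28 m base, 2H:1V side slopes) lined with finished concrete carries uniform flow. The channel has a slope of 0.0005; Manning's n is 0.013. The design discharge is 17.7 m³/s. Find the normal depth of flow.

Manning's equation rearranged: A R^(2/3) = nQ / (1·√S) = 0.013 × 17.7 / (√0.0005) = 10.29.
Try y = 1.57 m: A R^(2/3) = 6.158 — low.
Try y = 1.96 m: A R^(2/3) = 10.29 — ≈ 10.29.

y_n = 1.96 m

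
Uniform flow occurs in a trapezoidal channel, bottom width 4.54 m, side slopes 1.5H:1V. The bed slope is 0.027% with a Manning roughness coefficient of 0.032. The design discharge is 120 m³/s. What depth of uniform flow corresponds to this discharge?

Manning's equation rearranged: A R^(2/3) = nQ / (1·√S) = 0.032 × 120 / (√0.00027) = 233.7.
Trying y = 8.45 m: A R^(2/3) = 376 — too large.
Trying y = 5.95 m: A R^(2/3) = 169.7 — too small.
Trying y = 6.86 m: A R^(2/3) = 233.4 — ≈ 233.7.

y_n = 6.86 m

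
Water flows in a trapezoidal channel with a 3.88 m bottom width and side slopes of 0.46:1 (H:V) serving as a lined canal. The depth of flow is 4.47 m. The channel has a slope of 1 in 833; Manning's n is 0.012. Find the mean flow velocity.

V = 4.48 m/s

With bottom width b = 3.88 m and side slope z = 0.46: A = (b + zy)y = (3.88 + 0.46×4.47)×4.47 = 26.53 m²; P = b + 2y√(1+z²) = 3.88 + 2×4.47×1.101 = 13.72 m.
Hydraulic radius R = A/P = 26.53/13.72 = 1.934 m.
From Manning's equation, V = (1/n) R^(2/3) S^(1/2) = (1/0.012) × 1.934^(2/3) × 0.0012^(1/2) = 4.48 m/s.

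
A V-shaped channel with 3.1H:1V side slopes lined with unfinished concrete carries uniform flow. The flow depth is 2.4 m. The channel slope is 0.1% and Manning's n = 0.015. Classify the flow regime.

subcritical

For a triangular section with side slope z = 3.1: A = zy² = 3.1×2.4² = 17.86 m²; P = 2y√(1+z²) = 2×2.4×3.257 = 15.64 m.
Hydraulic radius R = A/P = 17.86/15.64 = 1.142 m.
V = (1/n) R^(2/3) √S = (1/0.015) × 1.142^(2/3) × √0.001 = 2.303 m/s. Hydraulic depth D_h = A/T = 17.86/14.88 = 1.2 m.
Froude number Fr = V/√(g·D_h) = 2.303/√(9.81×1.2) = 0.671, which is less than 1, so the flow is subcritical.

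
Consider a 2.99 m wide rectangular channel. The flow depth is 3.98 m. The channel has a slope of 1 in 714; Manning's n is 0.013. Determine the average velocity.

V = 3.04 m/s

Flow area A = b·y = 2.99 × 3.98 = 11.9 m². Wetted perimeter P = b + 2y = 2.99 + 2×3.98 = 10.95 m.
Hydraulic radius R = A/P = 11.9/10.95 = 1.087 m.
From Manning's equation, V = (1/n) R^(2/3) S^(1/2) = (1/0.013) × 1.087^(2/3) × 0.001401^(1/2) = 3.04 m/s.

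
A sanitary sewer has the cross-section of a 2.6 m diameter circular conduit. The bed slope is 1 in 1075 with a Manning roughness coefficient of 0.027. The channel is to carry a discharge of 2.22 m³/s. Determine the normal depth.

Manning's equation rearranged: A R^(2/3) = nQ / (1·√S) = 0.027 × 2.22 / (√0.0009302) = 1.965.
Try y = 0.993 m: A R^(2/3) = 1.233 — too small.
Try y = 1.29 m: A R^(2/3) = 1.966 — ≈ 1.965.

y_n = 1.29 m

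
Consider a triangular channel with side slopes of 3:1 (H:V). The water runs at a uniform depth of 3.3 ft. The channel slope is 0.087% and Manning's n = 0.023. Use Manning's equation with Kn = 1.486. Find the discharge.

Q = 83.9 ft³/s

For a triangular section with side slope z = 3: A = zy² = 3×3.3² = 32.67 ft²; P = 2y√(1+z²) = 2×3.3×3.162 = 20.87 ft.
Hydraulic radius R = A/P = 32.67/20.87 = 1.565 ft.
Manning's equation: Q = (1.486/n) A R^(2/3) S^(1/2) = (1.486/0.023) × 32.67 × 1.565^(2/3) × 0.00087^(1/2) = 83.9 ft³/s.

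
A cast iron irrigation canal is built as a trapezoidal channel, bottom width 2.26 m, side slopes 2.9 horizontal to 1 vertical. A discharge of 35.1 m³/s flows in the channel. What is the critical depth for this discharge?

At critical depth, Q² T / (g A³) = 1, i.e. A³/T = Q²/g = 35.1²/9.81 = 125.6.
Trying y = 1.86 m: A³/T = 221.1 — high.
Trying y = 1.37 m: A³/T = 61.01 — low.
Trying y = 1.63 m: A³/T = 126.1 — close enough.

y_c = 1.63 m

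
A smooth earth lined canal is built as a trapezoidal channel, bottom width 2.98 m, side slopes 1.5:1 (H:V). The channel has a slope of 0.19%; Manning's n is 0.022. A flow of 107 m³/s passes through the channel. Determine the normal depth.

Manning's equation rearranged: A R^(2/3) = nQ / (1·√S) = 0.022 × 107 / (√0.0019) = 54.
At y = 3.17 m: A R^(2/3) = 34.95 — too small.
At y = 4.78 m: A R^(2/3) = 86.97 — too large.
At y = 3.87 m: A R^(2/3) = 54.11 — close enough.

y_n = 3.87 m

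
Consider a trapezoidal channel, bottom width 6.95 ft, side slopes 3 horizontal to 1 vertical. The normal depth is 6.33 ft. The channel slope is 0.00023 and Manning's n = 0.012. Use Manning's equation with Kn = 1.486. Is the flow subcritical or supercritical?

subcritical

With bottom width b = 6.95 ft and side slope z = 3: A = (b + zy)y = (6.95 + 3×6.33)×6.33 = 164.2 ft²; P = b + 2y√(1+z²) = 6.95 + 2×6.33×3.162 = 46.98 ft.
Hydraulic radius R = A/P = 164.2/46.98 = 3.495 ft.
V = (1.486/n) R^(2/3) √S = (1.486/0.012) × 3.495^(2/3) × √0.00023 = 4.325 ft/s. Hydraulic depth D_h = A/T = 164.2/44.93 = 3.655 ft.
Froude number Fr = V/√(g·D_h) = 4.325/√(32.2×3.655) = 0.399, which is less than 1, so the flow is subcritical.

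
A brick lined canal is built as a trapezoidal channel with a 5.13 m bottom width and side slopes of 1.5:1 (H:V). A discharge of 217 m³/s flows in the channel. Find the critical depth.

At critical depth, Q² T / (g A³) = 1, i.e. A³/T = Q²/g = 217²/9.81 = 4800.
At y = 4.66 m: A³/T = 9428 — over.
At y = 3.2 m: A³/T = 2178 — short.
At y = 3.93 m: A³/T = 4807 — ≈ 4800.

y_c = 3.93 m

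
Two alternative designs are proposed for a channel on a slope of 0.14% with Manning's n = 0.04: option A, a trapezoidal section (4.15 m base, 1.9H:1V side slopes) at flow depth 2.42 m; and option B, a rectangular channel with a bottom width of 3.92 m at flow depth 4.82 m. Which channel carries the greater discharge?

Channel A: With bottom width b = 4.15 m and side slope z = 1.9: A = (b + zy)y = (4.15 + 1.9×2.42)×2.42 = 21.17 m²; P = b + 2y√(1+z²) = 4.15 + 2×2.42×2.147 = 14.54 m. Hydraulic radius R = A/P = 21.17/14.54 = 1.456 m. Q_A = (1/0.04)·21.17·1.456^(2/3)·√0.0014 = 25.44 m³/s.
Channel B: Flow area A = b·y = 3.92 × 4.82 = 18.89 m². Wetted perimeter P = b + 2y = 3.92 + 2×4.82 = 13.56 m. Hydraulic radius R = A/P = 18.89/13.56 = 1.393 m. Q_B = (1/0.04)·18.89·1.393^(2/3)·√0.0014 = 22.05 m³/s.
Q_A = 25.44 m³/s vs Q_B = 22.05 m³/s, so channel A carries more.

channel A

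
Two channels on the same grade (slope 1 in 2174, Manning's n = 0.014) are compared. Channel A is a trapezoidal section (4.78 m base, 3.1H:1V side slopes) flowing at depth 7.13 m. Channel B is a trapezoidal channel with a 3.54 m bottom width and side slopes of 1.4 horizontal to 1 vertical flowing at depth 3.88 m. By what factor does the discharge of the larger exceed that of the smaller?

8.19

Channel A: With bottom width b = 4.78 m and side slope z = 3.1: A = (b + zy)y = (4.78 + 3.1×7.13)×7.13 = 191.7 m²; P = b + 2y√(1+z²) = 4.78 + 2×7.13×3.257 = 51.23 m. Hydraulic radius R = A/P = 191.7/51.23 = 3.742 m. Q_A = (1/0.014)·191.7·3.742^(2/3)·√0.00046 = 707.7 m³/s.
Channel B: With bottom width b = 3.54 m and side slope z = 1.4: A = (b + zy)y = (3.54 + 1.4×3.88)×3.88 = 34.81 m²; P = b + 2y√(1+z²) = 3.54 + 2×3.88×1.72 = 16.89 m. Hydraulic radius R = A/P = 34.81/16.89 = 2.061 m. Q_B = (1/0.014)·34.81·2.061^(2/3)·√0.00046 = 86.37 m³/s.
The larger discharge is 707.7 m³/s and the smaller is 86.37 m³/s; the ratio is 8.19.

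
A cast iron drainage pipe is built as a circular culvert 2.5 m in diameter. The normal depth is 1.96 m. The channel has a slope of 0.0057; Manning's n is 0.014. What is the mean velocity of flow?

V = 4.49 m/s

For a circular section of diameter D = 2.5 m at depth y = 1.96 m, the central angle is θ = 2 arccos(1 − 2y/D) = 4.35 rad. Then A = (D²/8)(θ − sin θ) = 4.129 m² and P = Dθ/2 = 5.437 m.
Hydraulic radius R = A/P = 4.129/5.437 = 0.7593 m.
From Manning's equation, V = (1/n) R^(2/3) S^(1/2) = (1/0.014) × 0.7593^(2/3) × 0.0057^(1/2) = 4.49 m/s.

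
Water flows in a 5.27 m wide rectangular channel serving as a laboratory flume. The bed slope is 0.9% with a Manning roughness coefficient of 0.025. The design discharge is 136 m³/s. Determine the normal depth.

Manning's equation rearranged: A R^(2/3) = nQ / (1·√S) = 0.025 × 136 / (√0.009) = 35.84.
Try y = 4.07 m: A R^(2/3) = 29.34 — low.
Try y = 5.59 m: A R^(2/3) = 43.44 — high.
Try y = 4.78 m: A R^(2/3) = 35.86 — matches.

y_n = 4.78 m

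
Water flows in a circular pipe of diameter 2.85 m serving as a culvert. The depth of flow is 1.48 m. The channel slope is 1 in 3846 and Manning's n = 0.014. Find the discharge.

For a circular section of diameter D = 2.85 m at depth y = 1.48 m, the central angle is θ = 2 arccos(1 − 2y/D) = 3.219 rad. Then A = (D²/8)(θ − sin θ) = 3.346 m² and P = Dθ/2 = 4.587 m.
Hydraulic radius R = A/P = 3.346/4.587 = 0.7296 m.
Manning's equation: Q = (1/n) A R^(2/3) S^(1/2) = (1/0.014) × 3.346 × 0.7296^(2/3) × 0.00026^(1/2) = 3.12 m³/s.

Q = 3.12 m³/s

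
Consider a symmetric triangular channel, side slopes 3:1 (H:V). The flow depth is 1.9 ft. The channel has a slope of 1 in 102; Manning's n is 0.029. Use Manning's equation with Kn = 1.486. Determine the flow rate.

Q = 51.3 ft³/s

For a triangular section with side slope z = 3: A = zy² = 3×1.9² = 10.83 ft²; P = 2y√(1+z²) = 2×1.9×3.162 = 12.02 ft.
Hydraulic radius R = A/P = 10.83/12.02 = 0.9012 ft.
Manning's equation: Q = (1.486/n) A R^(2/3) S^(1/2) = (1.486/0.029) × 10.83 × 0.9012^(2/3) × 0.009804^(1/2) = 51.3 ft³/s.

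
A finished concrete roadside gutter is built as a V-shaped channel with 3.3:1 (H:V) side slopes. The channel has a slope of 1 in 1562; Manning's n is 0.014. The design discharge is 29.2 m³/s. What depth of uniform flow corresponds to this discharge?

y_n = 2.18 m

Manning's equation rearranged: A R^(2/3) = nQ / (1·√S) = 0.014 × 29.2 / (√0.0006402) = 16.16.
At y = 2.7 m: A R^(2/3) = 28.54 — too large.
At y = 2.18 m: A R^(2/3) = 16.13 — ≈ 16.16.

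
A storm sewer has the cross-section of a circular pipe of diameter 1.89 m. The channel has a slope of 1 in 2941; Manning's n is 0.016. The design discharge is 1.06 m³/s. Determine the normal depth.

y_n = 0.99 m

Manning's equation rearranged: A R^(2/3) = nQ / (1·√S) = 0.016 × 1.06 / (√0.00034) = 0.9198.
At y = 1.25 m: A R^(2/3) = 1.319 — over.
At y = 0.865 m: A R^(2/3) = 0.7303 — short.
At y = 0.99 m: A R^(2/3) = 0.9202 — ≈ 0.9198.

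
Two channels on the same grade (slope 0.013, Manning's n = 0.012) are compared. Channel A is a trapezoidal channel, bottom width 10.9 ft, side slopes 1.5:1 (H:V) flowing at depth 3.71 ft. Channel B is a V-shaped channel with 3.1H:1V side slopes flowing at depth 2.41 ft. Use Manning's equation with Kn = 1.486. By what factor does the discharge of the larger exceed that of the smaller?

Channel A: With bottom width b = 10.9 ft and side slope z = 1.5: A = (b + zy)y = (10.9 + 1.5×3.71)×3.71 = 61.09 ft²; P = b + 2y√(1+z²) = 10.9 + 2×3.71×1.803 = 24.28 ft. Hydraulic radius R = A/P = 61.09/24.28 = 2.516 ft. Q_A = (1.486/0.012)·61.09·2.516^(2/3)·√0.013 = 1596 ft³/s.
Channel B: For a triangular section with side slope z = 3.1: A = zy² = 3.1×2.41² = 18.01 ft²; P = 2y√(1+z²) = 2×2.41×3.257 = 15.7 ft. Hydraulic radius R = A/P = 18.01/15.7 = 1.147 ft. Q_B = (1.486/0.012)·18.01·1.147^(2/3)·√0.013 = 278.5 ft³/s.
The larger discharge is 1596 ft³/s and the smaller is 278.5 ft³/s; the ratio is 5.73.

5.73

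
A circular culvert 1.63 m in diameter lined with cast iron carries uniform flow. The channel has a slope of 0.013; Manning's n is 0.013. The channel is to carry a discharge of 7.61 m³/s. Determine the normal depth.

y_n = 1.06 m

Manning's equation rearranged: A R^(2/3) = nQ / (1·√S) = 0.013 × 7.61 / (√0.013) = 0.8677.
At y = 0.802 m: A R^(2/3) = 0.558 — low.
At y = 1.06 m: A R^(2/3) = 0.8682 — matches.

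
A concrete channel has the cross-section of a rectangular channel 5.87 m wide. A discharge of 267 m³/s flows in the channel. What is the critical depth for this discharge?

y_c = 5.95 m

For a rectangular channel, critical depth y_c = (q²/g)^(1/3) where q = Q/b = 267/5.87 = 45.49 m²/s.
So y_c = (45.49²/9.81)^(1/3) = 5.95 m.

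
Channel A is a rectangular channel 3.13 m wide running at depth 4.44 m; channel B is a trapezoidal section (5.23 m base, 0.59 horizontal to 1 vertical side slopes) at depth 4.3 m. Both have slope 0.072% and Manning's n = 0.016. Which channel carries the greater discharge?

channel B

Channel A: Flow area A = b·y = 3.13 × 4.44 = 13.9 m². Wetted perimeter P = b + 2y = 3.13 + 2×4.44 = 12.01 m. Hydraulic radius R = A/P = 13.9/12.01 = 1.157 m. Q_A = (1/0.016)·13.9·1.157^(2/3)·√0.00072 = 25.69 m³/s.
Channel B: With bottom width b = 5.23 m and side slope z = 0.59: A = (b + zy)y = (5.23 + 0.59×4.3)×4.3 = 33.4 m²; P = b + 2y√(1+z²) = 5.23 + 2×4.3×1.161 = 15.22 m. Hydraulic radius R = A/P = 33.4/15.22 = 2.195 m. Q_B = (1/0.016)·33.4·2.195^(2/3)·√0.00072 = 94.6 m³/s.
Q_A = 25.69 m³/s vs Q_B = 94.6 m³/s, so channel B carries more.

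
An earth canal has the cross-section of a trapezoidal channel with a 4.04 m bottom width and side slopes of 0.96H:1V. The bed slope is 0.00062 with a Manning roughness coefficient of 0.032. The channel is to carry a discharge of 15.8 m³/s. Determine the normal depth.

y_n = 2.47 m

Manning's equation rearranged: A R^(2/3) = nQ / (1·√S) = 0.032 × 15.8 / (√0.00062) = 20.31.
Try y = 2.08 m: A R^(2/3) = 14.81 — low.
Try y = 2.7 m: A R^(2/3) = 24.02 — high.
Try y = 2.47 m: A R^(2/3) = 20.33 — close enough.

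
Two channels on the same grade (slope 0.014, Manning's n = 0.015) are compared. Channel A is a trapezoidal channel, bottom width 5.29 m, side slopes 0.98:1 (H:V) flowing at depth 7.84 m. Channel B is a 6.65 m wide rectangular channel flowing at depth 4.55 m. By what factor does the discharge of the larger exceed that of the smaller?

5.23

Channel A: With bottom width b = 5.29 m and side slope z = 0.98: A = (b + zy)y = (5.29 + 0.98×7.84)×7.84 = 101.7 m²; P = b + 2y√(1+z²) = 5.29 + 2×7.84×1.4 = 27.24 m. Hydraulic radius R = A/P = 101.7/27.24 = 3.733 m. Q_A = (1/0.015)·101.7·3.733^(2/3)·√0.014 = 1931 m³/s.
Channel B: Flow area A = b·y = 6.65 × 4.55 = 30.26 m². Wetted perimeter P = b + 2y = 6.65 + 2×4.55 = 15.75 m. Hydraulic radius R = A/P = 30.26/15.75 = 1.921 m. Q_B = (1/0.015)·30.26·1.921^(2/3)·√0.014 = 368.8 m³/s.
The larger discharge is 1931 m³/s and the smaller is 368.8 m³/s; the ratio is 5.23.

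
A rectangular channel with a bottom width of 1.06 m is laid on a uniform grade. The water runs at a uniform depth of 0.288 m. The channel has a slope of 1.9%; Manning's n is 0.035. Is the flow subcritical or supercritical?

Flow area A = b·y = 1.06 × 0.288 = 0.3053 m². Wetted perimeter P = b + 2y = 1.06 + 2×0.288 = 1.636 m.
Hydraulic radius R = A/P = 0.3053/1.636 = 0.1866 m.
V = (1/n) R^(2/3) √S = (1/0.035) × 0.1866^(2/3) × √0.019 = 1.286 m/s. Hydraulic depth D_h = A/T = 0.3053/1.06 = 0.288 m.
Froude number Fr = V/√(g·D_h) = 1.286/√(9.81×0.288) = 0.765, which is less than 1, so the flow is subcritical.

subcritical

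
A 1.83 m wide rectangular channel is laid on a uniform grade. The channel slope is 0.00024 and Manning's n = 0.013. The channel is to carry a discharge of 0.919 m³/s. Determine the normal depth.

y_n = 0.758 m

Manning's equation rearranged: A R^(2/3) = nQ / (1·√S) = 0.013 × 0.919 / (√0.00024) = 0.7712.
Trying y = 0.678 m: A R^(2/3) = 0.6617 — low.
Trying y = 0.758 m: A R^(2/3) = 0.7712 — ≈ 0.7712.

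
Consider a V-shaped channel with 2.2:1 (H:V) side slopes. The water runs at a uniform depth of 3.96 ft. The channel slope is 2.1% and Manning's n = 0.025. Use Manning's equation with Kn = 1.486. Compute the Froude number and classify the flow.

For a triangular section with side slope z = 2.2: A = zy² = 2.2×3.96² = 34.5 ft²; P = 2y√(1+z²) = 2×3.96×2.417 = 19.14 ft.
Hydraulic radius R = A/P = 34.5/19.14 = 1.803 ft.
V = (1.486/n) R^(2/3) √S = (1.486/0.025) × 1.803^(2/3) × √0.021 = 12.76 ft/s. Hydraulic depth D_h = A/T = 34.5/17.42 = 1.98 ft.
Froude number Fr = V/√(g·D_h) = 12.76/√(32.2×1.98) = 1.6, which is greater than 1, so the flow is supercritical.

supercritical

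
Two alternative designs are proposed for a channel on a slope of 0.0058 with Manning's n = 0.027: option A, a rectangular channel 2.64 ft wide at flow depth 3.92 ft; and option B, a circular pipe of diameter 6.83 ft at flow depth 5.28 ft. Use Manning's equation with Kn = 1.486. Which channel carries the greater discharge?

Channel A: Flow area A = b·y = 2.64 × 3.92 = 10.35 ft². Wetted perimeter P = b + 2y = 2.64 + 2×3.92 = 10.48 ft. Hydraulic radius R = A/P = 10.35/10.48 = 0.9875 ft. Q_A = (1.486/0.027)·10.35·0.9875^(2/3)·√0.0058 = 43.01 ft³/s.
Channel B: For a circular section of diameter D = 6.83 ft at depth y = 5.28 ft, the central angle is θ = 2 arccos(1 − 2y/D) = 4.297 rad. Then A = (D²/8)(θ − sin θ) = 30.39 ft² and P = Dθ/2 = 14.67 ft. Hydraulic radius R = A/P = 30.39/14.67 = 2.071 ft. Q_B = (1.486/0.027)·30.39·2.071^(2/3)·√0.0058 = 207 ft³/s.
Q_A = 43.01 ft³/s vs Q_B = 207 ft³/s, so channel B carries more.

channel B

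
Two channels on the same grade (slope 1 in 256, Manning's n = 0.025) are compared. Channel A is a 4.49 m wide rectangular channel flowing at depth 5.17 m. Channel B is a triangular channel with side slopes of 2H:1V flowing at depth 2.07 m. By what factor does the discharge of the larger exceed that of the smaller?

Channel A: Flow area A = b·y = 4.49 × 5.17 = 23.21 m². Wetted perimeter P = b + 2y = 4.49 + 2×5.17 = 14.83 m. Hydraulic radius R = A/P = 23.21/14.83 = 1.565 m. Q_A = (1/0.025)·23.21·1.565^(2/3)·√0.003906 = 78.24 m³/s.
Channel B: For a triangular section with side slope z = 2: A = zy² = 2×2.07² = 8.57 m²; P = 2y√(1+z²) = 2×2.07×2.236 = 9.257 m. Hydraulic radius R = A/P = 8.57/9.257 = 0.9257 m. Q_B = (1/0.025)·8.57·0.9257^(2/3)·√0.003906 = 20.35 m³/s.
The larger discharge is 78.24 m³/s and the smaller is 20.35 m³/s; the ratio is 3.84.

3.84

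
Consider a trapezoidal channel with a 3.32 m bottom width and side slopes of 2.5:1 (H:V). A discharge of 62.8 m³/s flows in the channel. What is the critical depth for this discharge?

y_c = 2.08 m

At critical depth, Q² T / (g A³) = 1, i.e. A³/T = Q²/g = 62.8²/9.81 = 402.
Trying y = 2.53 m: A³/T = 909.8 — too large.
Trying y = 1.52 m: A³/T = 116.1 — too small.
Trying y = 2.08 m: A³/T = 405.7 — close enough.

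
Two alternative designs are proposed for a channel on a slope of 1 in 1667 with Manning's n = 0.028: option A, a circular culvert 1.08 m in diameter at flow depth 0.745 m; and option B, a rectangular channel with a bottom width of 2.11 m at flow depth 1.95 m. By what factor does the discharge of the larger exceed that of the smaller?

10.2

Channel A: For a circular section of diameter D = 1.08 m at depth y = 0.745 m, the central angle is θ = 2 arccos(1 − 2y/D) = 3.92 rad. Then A = (D²/8)(θ − sin θ) = 0.674 m² and P = Dθ/2 = 2.117 m. Hydraulic radius R = A/P = 0.674/2.117 = 0.3184 m. Q_A = (1/0.028)·0.674·0.3184^(2/3)·√0.0005999 = 0.2749 m³/s.
Channel B: Flow area A = b·y = 2.11 × 1.95 = 4.114 m². Wetted perimeter P = b + 2y = 2.11 + 2×1.95 = 6.01 m. Hydraulic radius R = A/P = 4.114/6.01 = 0.6846 m. Q_B = (1/0.028)·4.114·0.6846^(2/3)·√0.0005999 = 2.796 m³/s.
The larger discharge is 2.796 m³/s and the smaller is 0.2749 m³/s; the ratio is 10.2.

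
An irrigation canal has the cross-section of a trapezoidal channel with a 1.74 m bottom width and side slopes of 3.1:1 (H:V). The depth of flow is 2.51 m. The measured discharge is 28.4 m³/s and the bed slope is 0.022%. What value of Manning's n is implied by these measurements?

With bottom width b = 1.74 m and side slope z = 3.1: A = (b + zy)y = (1.74 + 3.1×2.51)×2.51 = 23.9 m²; P = b + 2y√(1+z²) = 1.74 + 2×2.51×3.257 = 18.09 m.
Hydraulic radius R = A/P = 23.9/18.09 = 1.321 m.
Rearranging Manning's equation: n = (1/Q) A R^(2/3) S^(1/2) = (1/28.4) × 23.9 × 1.321^(2/3) × √0.00022 = 0.015.

n = 0.015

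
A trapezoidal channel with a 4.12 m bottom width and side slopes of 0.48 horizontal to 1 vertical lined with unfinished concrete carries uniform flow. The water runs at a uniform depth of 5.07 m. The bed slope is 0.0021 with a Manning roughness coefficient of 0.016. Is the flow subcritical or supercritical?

subcritical

With bottom width b = 4.12 m and side slope z = 0.48: A = (b + zy)y = (4.12 + 0.48×5.07)×5.07 = 33.23 m²; P = b + 2y√(1+z²) = 4.12 + 2×5.07×1.109 = 15.37 m.
Hydraulic radius R = A/P = 33.23/15.37 = 2.162 m.
V = (1/n) R^(2/3) √S = (1/0.016) × 2.162^(2/3) × √0.0021 = 4.789 m/s. Hydraulic depth D_h = A/T = 33.23/8.987 = 3.697 m.
Froude number Fr = V/√(g·D_h) = 4.789/√(9.81×3.697) = 0.795, which is less than 1, so the flow is subcritical.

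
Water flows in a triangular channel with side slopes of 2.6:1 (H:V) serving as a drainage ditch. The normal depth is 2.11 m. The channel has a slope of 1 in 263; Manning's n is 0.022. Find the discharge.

For a triangular section with side slope z = 2.6: A = zy² = 2.6×2.11² = 11.58 m²; P = 2y√(1+z²) = 2×2.11×2.786 = 11.76 m.
Hydraulic radius R = A/P = 11.58/11.76 = 0.9847 m.
Manning's equation: Q = (1/n) A R^(2/3) S^(1/2) = (1/0.022) × 11.58 × 0.9847^(2/3) × 0.003802^(1/2) = 32.1 m³/s.

Q = 32.1 m³/s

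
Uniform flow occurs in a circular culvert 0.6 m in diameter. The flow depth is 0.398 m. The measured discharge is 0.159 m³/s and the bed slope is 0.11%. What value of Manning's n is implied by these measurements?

n = 0.013

For a circular section of diameter D = 0.6 m at depth y = 0.398 m, the central angle is θ = 2 arccos(1 − 2y/D) = 3.807 rad. Then A = (D²/8)(θ − sin θ) = 0.1991 m² and P = Dθ/2 = 1.142 m.
Hydraulic radius R = A/P = 0.1991/1.142 = 0.1743 m.
Rearranging Manning's equation: n = (1/Q) A R^(2/3) S^(1/2) = (1/0.159) × 0.1991 × 0.1743^(2/3) × √0.0011 = 0.013.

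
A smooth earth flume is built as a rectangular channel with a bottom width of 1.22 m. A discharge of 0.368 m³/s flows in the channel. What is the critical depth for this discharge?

For a rectangular channel, critical depth y_c = (q²/g)^(1/3) where q = Q/b = 0.368/1.22 = 0.3016 m²/s.
So y_c = (0.3016²/9.81)^(1/3) = 0.21 m.

y_c = 0.21 m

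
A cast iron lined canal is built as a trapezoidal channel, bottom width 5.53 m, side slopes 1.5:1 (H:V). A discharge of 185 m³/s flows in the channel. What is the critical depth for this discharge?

y_c = 3.54 m

At critical depth, Q² T / (g A³) = 1, i.e. A³/T = Q²/g = 185²/9.81 = 3489.
Trying y = 2.52 m: A³/T = 986.5 — short.
Trying y = 3.82 m: A³/T = 4684 — over.
Trying y = 3.54 m: A³/T = 3499 — ≈ 3489.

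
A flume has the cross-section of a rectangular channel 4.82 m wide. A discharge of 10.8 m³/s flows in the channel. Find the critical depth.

For a rectangular channel, critical depth y_c = (q²/g)^(1/3) where q = Q/b = 10.8/4.82 = 2.241 m²/s.
So y_c = (2.241²/9.81)^(1/3) = 0.8 m.

y_c = 0.8 m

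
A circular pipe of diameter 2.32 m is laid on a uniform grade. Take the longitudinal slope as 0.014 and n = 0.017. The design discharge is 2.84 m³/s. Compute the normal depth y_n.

y_n = 0.584 m

Manning's equation rearranged: A R^(2/3) = nQ / (1·√S) = 0.017 × 2.84 / (√0.014) = 0.408.
At y = 0.412 m: A R^(2/3) = 0.2022 — low.
At y = 0.725 m: A R^(2/3) = 0.6229 — high.
At y = 0.584 m: A R^(2/3) = 0.4083 — ≈ 0.408.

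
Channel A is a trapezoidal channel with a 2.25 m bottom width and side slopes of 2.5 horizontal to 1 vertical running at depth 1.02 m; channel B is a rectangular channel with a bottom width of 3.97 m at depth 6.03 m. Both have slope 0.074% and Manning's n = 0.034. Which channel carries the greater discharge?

channel B

Channel A: With bottom width b = 2.25 m and side slope z = 2.5: A = (b + zy)y = (2.25 + 2.5×1.02)×1.02 = 4.896 m²; P = b + 2y√(1+z²) = 2.25 + 2×1.02×2.693 = 7.743 m. Hydraulic radius R = A/P = 4.896/7.743 = 0.6323 m. Q_A = (1/0.034)·4.896·0.6323^(2/3)·√0.00074 = 2.886 m³/s.
Channel B: Flow area A = b·y = 3.97 × 6.03 = 23.94 m². Wetted perimeter P = b + 2y = 3.97 + 2×6.03 = 16.03 m. Hydraulic radius R = A/P = 23.94/16.03 = 1.493 m. Q_B = (1/0.034)·23.94·1.493^(2/3)·√0.00074 = 25.02 m³/s.
Q_A = 2.886 m³/s vs Q_B = 25.02 m³/s, so channel B carries more.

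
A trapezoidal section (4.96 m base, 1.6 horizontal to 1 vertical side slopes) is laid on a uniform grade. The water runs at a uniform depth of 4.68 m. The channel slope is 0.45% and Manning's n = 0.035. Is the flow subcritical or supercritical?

With bottom width b = 4.96 m and side slope z = 1.6: A = (b + zy)y = (4.96 + 1.6×4.68)×4.68 = 58.26 m²; P = b + 2y√(1+z²) = 4.96 + 2×4.68×1.887 = 22.62 m.
Hydraulic radius R = A/P = 58.26/22.62 = 2.575 m.
V = (1/n) R^(2/3) √S = (1/0.035) × 2.575^(2/3) × √0.0045 = 3.601 m/s. Hydraulic depth D_h = A/T = 58.26/19.94 = 2.922 m.
Froude number Fr = V/√(g·D_h) = 3.601/√(9.81×2.922) = 0.673, which is less than 1, so the flow is subcritical.

subcritical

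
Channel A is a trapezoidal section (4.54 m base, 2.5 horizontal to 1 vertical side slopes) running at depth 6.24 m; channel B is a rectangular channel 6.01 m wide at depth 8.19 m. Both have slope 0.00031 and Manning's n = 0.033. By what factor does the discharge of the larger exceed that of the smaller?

3.34

Channel A: With bottom width b = 4.54 m and side slope z = 2.5: A = (b + zy)y = (4.54 + 2.5×6.24)×6.24 = 125.7 m²; P = b + 2y√(1+z²) = 4.54 + 2×6.24×2.693 = 38.14 m. Hydraulic radius R = A/P = 125.7/38.14 = 3.295 m. Q_A = (1/0.033)·125.7·3.295^(2/3)·√0.00031 = 148.5 m³/s.
Channel B: Flow area A = b·y = 6.01 × 8.19 = 49.22 m². Wetted perimeter P = b + 2y = 6.01 + 2×8.19 = 22.39 m. Hydraulic radius R = A/P = 49.22/22.39 = 2.198 m. Q_B = (1/0.033)·49.22·2.198^(2/3)·√0.00031 = 44.4 m³/s.
The larger discharge is 148.5 m³/s and the smaller is 44.4 m³/s; the ratio is 3.34.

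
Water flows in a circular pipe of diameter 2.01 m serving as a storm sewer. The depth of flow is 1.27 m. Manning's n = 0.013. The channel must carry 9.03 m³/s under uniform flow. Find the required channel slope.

For a circular section of diameter D = 2.01 m at depth y = 1.27 m, the central angle is θ = 2 arccos(1 − 2y/D) = 3.675 rad. Then A = (D²/8)(θ − sin θ) = 2.113 m² and P = Dθ/2 = 3.694 m.
Hydraulic radius R = A/P = 2.113/3.694 = 0.5721 m.
From Manning's equation, S = [nQ / (1 A R^(2/3))]² = [0.013 × 9.03 / (1 × 2.113 × 0.5721^(2/3))]² = 0.0065.

S = 0.0065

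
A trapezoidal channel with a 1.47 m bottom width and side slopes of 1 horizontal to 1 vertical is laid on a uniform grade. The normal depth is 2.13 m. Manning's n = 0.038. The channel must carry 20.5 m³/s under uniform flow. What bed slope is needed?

S = 0.01

With bottom width b = 1.47 m and side slope z = 1: A = (b + zy)y = (1.47 + 1×2.13)×2.13 = 7.668 m²; P = b + 2y√(1+z²) = 1.47 + 2×2.13×1.414 = 7.495 m.
Hydraulic radius R = A/P = 7.668/7.495 = 1.023 m.
From Manning's equation, S = [nQ / (1 A R^(2/3))]² = [0.038 × 20.5 / (1 × 7.668 × 1.023^(2/3))]² = 0.01.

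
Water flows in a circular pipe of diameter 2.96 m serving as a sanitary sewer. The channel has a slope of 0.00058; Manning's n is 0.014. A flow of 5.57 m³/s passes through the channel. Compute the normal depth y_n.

Manning's equation rearranged: A R^(2/3) = nQ / (1·√S) = 0.014 × 5.57 / (√0.00058) = 3.238.
Trying y = 1.27 m: A R^(2/3) = 2.154 — short.
Trying y = 1.75 m: A R^(2/3) = 3.697 — over.
Trying y = 1.61 m: A R^(2/3) = 3.238 — matches.

y_n = 1.61 m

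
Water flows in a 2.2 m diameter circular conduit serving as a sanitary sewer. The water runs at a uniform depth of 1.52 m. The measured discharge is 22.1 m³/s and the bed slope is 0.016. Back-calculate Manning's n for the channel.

n = 0.012

For a circular section of diameter D = 2.2 m at depth y = 1.52 m, the central angle is θ = 2 arccos(1 − 2y/D) = 3.925 rad. Then A = (D²/8)(θ − sin θ) = 2.802 m² and P = Dθ/2 = 4.318 m.
Hydraulic radius R = A/P = 2.802/4.318 = 0.6489 m.
Rearranging Manning's equation: n = (1/Q) A R^(2/3) S^(1/2) = (1/22.1) × 2.802 × 0.6489^(2/3) × √0.016 = 0.012.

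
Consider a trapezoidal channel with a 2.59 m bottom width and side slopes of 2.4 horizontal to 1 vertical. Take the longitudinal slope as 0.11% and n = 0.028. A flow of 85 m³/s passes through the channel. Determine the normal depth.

y_n = 3.83 m

Manning's equation rearranged: A R^(2/3) = nQ / (1·√S) = 0.028 × 85 / (√0.0011) = 71.76.
Trying y = 3.35 m: A R^(2/3) = 52.3 — too small.
Trying y = 4.24 m: A R^(2/3) = 91.47 — too large.
Trying y = 3.83 m: A R^(2/3) = 71.75 — matches.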